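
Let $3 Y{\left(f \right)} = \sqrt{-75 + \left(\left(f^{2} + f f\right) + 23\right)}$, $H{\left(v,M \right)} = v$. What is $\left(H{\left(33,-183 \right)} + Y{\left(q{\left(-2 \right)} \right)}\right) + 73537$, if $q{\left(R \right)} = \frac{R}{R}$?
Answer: $73570 + \frac{5 i \sqrt{2}}{3} \approx 73570.0 + 2.357 i$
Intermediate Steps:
$q{\left(R \right)} = 1$
$Y{\left(f \right)} = \frac{\sqrt{-52 + 2 f^{2}}}{3}$ ($Y{\left(f \right)} = \frac{\sqrt{-75 + \left(\left(f^{2} + f f\right) + 23\right)}}{3} = \frac{\sqrt{-75 + \left(\left(f^{2} + f^{2}\right) + 23\right)}}{3} = \frac{\sqrt{-75 + \left(2 f^{2} + 23\right)}}{3} = \frac{\sqrt{-75 + \left(23 + 2 f^{2}\right)}}{3} = \frac{\sqrt{-52 + 2 f^{2}}}{3}$)
$\left(H{\left(33,-183 \right)} + Y{\left(q{\left(-2 \right)} \right)}\right) + 73537 = \left(33 + \frac{\sqrt{-52 + 2 \cdot 1^{2}}}{3}\right) + 73537 = \left(33 + \frac{\sqrt{-52 + 2 \cdot 1}}{3}\right) + 73537 = \left(33 + \frac{\sqrt{-52 + 2}}{3}\right) + 73537 = \left(33 + \frac{\sqrt{-50}}{3}\right) + 73537 = \left(33 + \frac{5 i \sqrt{2}}{3}\right) + 73537 = 73570 + \frac{5 i \sqrt{2}}{3}$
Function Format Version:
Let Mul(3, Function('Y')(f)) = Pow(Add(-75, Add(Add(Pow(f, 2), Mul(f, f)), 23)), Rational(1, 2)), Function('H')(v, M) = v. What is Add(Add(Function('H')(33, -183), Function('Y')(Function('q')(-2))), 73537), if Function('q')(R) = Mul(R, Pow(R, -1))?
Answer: Add(73570, Mul(Rational(5, 3), I, Pow(2, Rational(1, 2)))) ≈ Add(73570., Mul(2.3570, I))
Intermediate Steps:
Function('q')(R) = 1
Function('Y')(f) = Mul(Rational(1, 3), Pow(Add(-52, Mul(2, Pow(f, 2))), Rational(1, 2))) (Function('Y')(f) = Mul(Rational(1, 3), Pow(Add(-75, Add(Add(Pow(f, 2), Mul(f, f)), 23)), Rational(1, 2))) = Mul(Rational(1, 3), Pow(Add(-75, Add(Add(Pow(f, 2), Pow(f, 2)), 23)), Rational(1, 2))) = Mul(Rational(1, 3), Pow(Add(-75, Add(Mul(2, Pow(f, 2)), 23)), Rational(1, 2))) = Mul(Rational(1, 3), Pow(Add(-75, Add(23, Mul(2, Pow(f, 2)))), Rational(1, 2))) = Mul(Rational(1, 3), Pow(Add(-52, Mul(2, Pow(f, 2))), Rational(1, 2))))
Add(Add(Function('H')(33, -183), Function('Y')(Function('q')(-2))), 73537) = Add(Add(33, Mul(Rational(1, 3), Pow(Add(-52, Mul(2, Pow(1, 2))), Rational(1, 2)))), 73537) = Add(Add(33, Mul(Rational(1, 3), Pow(Add(-52, Mul(2, 1)), Rational(1, 2)))), 73537) = Add(Add(33, Mul(Rational(1, 3), Pow(Add(-52, 2), Rational(1, 2)))), 73537) = Add(Add(33, Mul(Rational(1, 3), Pow(-50, Rational(1, 2)))), 73537) = Add(Add(33, Mul(Rational(1, 3), Mul(5, I, Pow(2, Rational(1, 2))))), 73537) = Add(Add(33, Mul(Rational(5, 3), I, Pow(2, Rational(1, 2)))), 73537) = Add(73570, Mul(Rational(5, 3), I, Pow(2, Rational(1, 2))))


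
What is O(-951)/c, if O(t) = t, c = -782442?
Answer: 317/260814 ≈ 0.0012154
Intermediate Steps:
O(-951)/c = -951/(-782442) = -951*(-1/782442) = 317/260814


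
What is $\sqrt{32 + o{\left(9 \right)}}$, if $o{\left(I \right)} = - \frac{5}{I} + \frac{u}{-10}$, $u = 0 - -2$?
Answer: $\frac{\sqrt{7030}}{15} \approx 5.5897$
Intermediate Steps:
$u = 2$ ($u = 0 + 2 = 2$)
$o{\left(I \right)} = - \frac{1}{5} - \frac{5}{I}$ ($o{\left(I \right)} = - \frac{5}{I} + \frac{2}{-10} = - \frac{5}{I} + 2 \left(- \frac{1}{10}\right) = - \frac{5}{I} - \frac{1}{5} = - \frac{1}{5} - \frac{5}{I}$)
$\sqrt{32 + o{\left(9 \right)}} = \sqrt{32 + \frac{-25 - 9}{5 \cdot 9}} = \sqrt{32 + \frac{1}{5} \cdot \frac{1}{9} \left(-25 - 9\right)} = \sqrt{32 + \frac{1}{5} \cdot \frac{1}{9} \left(-34\right)} = \sqrt{32 - \frac{34}{45}} = \sqrt{\frac{1406}{45}} = \frac{\sqrt{7030}}{15}$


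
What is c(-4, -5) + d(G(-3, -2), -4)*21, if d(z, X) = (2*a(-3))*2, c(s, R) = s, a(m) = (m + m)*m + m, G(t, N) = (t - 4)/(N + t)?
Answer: 1256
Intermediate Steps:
G(t, N) = (-4 + t)/(N + t)
a(m) = m + 2*m² (a(m) = (2*m)*m + m = 2*m² + m = m + 2*m²)
d(z, X) = 60 (d(z, X) = (2*(-3*(1 + 2*(-3))))*2 = (2*(-3*(1 - 6)))*2 = (2*(-3*(-5)))*2 = (2*15)*2 = 30*2 = 60)
c(-4, -5) + d(G(-3, -2), -4)*21 = -4 + 60*21 = -4 + 1260 = 1256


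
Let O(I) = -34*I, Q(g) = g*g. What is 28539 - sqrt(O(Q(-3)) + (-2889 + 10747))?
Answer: 28539 - 8*sqrt(118) ≈ 28452.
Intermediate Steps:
Q(g) = g**2
28539 - sqrt(O(Q(-3)) + (-2889 + 10747)) = 28539 - sqrt(-34*(-3)**2 + (-2889 + 10747)) = 28539 - sqrt(-34*9 + 7858) = 28539 - sqrt(-306 + 7858) = 28539 - sqrt(7552) = 28539 - 8*sqrt(118)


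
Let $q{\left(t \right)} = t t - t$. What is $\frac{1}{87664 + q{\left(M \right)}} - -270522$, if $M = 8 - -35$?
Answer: $\frac{24203603341}{89470} \approx 2.7052 \cdot 10^{5}$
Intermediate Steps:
$M = 43$ ($M = 8 + 35 = 43$)
$q{\left(t \right)} = t^{2} - t$
$\frac{1}{87664 + q{\left(M \right)}} - -270522 = \frac{1}{87664 + 43 \left(-1 + 43\right)} - -270522 = \frac{1}{87664 + 43 \cdot 42} + 270522 = \frac{1}{87664 + 1806} + 270522 = \frac{1}{89470} + 270522 = \frac{24203603341}{89470}$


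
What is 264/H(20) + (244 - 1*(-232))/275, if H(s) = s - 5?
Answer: 5316/275 ≈ 19.331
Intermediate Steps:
H(s) = -5 + s
264/H(20) + (244 - 1*(-232))/275 = 264/(-5 + 20) + (244 - 1*(-232))/275 = 264/15 + (244 + 232)*(1/275) = 264*(1/15) + 476*(1/275) = 88/5 + 476/275 = 5316/275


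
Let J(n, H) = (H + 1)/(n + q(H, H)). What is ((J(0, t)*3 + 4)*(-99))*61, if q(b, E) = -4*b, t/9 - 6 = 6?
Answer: -313357/16 ≈ -19585.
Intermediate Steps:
t = 108 (t = 54 + 9*6 = 54 + 54 = 108)
q(b, E) = -4*b
J(n, H) = (1 + H)/(n - 4*H) (J(n, H) = (H + 1)/(n - 4*H) = (1 + H)/(n - 4*H))
((J(0, t)*3 + 4)*(-99))*61 = ((((1 + 108)/(0 - 4*108))*3 + 4)*(-99))*61 = (((109/(0 - 432))*3 + 4)*(-99))*61 = (((109/(-432))*3 + 4)*(-99))*61 = ((-1/432*109*3 + 4)*(-99))*61 = ((-109/432*3 + 4)*(-99))*61 = ((-109/144 + 4)*(-99))*61 = ((467/144)*(-99))*61 = -5137/16*61 = -313357/16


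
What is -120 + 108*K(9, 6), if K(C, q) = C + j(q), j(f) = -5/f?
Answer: 762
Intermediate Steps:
K(C, q) = C - 5/q
-120 + 108*K(9, 6) = -120 + 108*(9 - 5/6) = -120 + 108*(49/6) = -120 + 882 = 762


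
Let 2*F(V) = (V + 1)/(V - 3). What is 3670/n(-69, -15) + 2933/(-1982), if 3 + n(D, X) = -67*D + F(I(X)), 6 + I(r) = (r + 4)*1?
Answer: -15694233/22894082 ≈ -0.68551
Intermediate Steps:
I(r) = -2 + r (I(r) = -6 + (r + 4)*1 = -6 + (4 + r)*1 = -6 + (4 + r) = -2 + r)
F(V) = (1 + V)/(2*(-3 + V)) (F(V) = ((V + 1)/(V - 3))/2 = ((1 + V)/(-3 + V))/2 = (1 + V)/(2*(-3 + V)))
n(D, X) = -3 - 67*D + (-1 + X)/(2*(-5 + X)) (n(D, X) = -3 + (-67*D + (1 + (-2 + X))/(2*(-3 + (-2 + X)))) = -3 + (-67*D + (-1 + X)/(2*(-5 + X))) = -3 - 67*D + (-1 + X)/(2*(-5 + X)))
3670/n(-69, -15) + 2933/(-1982) = 3670/(((29 - 5*(-15) + 670*(-69) - 134*(-69)*(-15))/(2*(-5 - 15)))) + 2933/(-1982) = 3670/(((½)*(29 + 75 - 46230 - 138690)/(-20))) + 2933*(-1/1982) = 3670/(((½)*(-1/20)*(-184816))) - 2933/1982 = 3670/(23102/5) - 2933/1982 = 3670*(5/23102) - 2933/1982 = 9175/11551 - 2933/1982 = -15694233/22894082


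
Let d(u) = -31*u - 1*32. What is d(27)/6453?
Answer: -869/6453 ≈ -0.13467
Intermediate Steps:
d(u) = -32 - 31*u (d(u) = -31*u - 32 = -32 - 31*u)
d(27)/6453 = (-32 - 31*27)/6453 = (-32 - 837)*(1/6453) = -869*1/6453 = -869/6453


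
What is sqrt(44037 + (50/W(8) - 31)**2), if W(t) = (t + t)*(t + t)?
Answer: sqrt(737049457)/128 ≈ 212.10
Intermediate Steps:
W(t) = 4*t**2 (W(t) = (2*t)*(2*t) = 4*t**2)
sqrt(44037 + (50/W(8) - 31)**2) = sqrt(44037 + (50/((4*8**2)) - 31)**2) = sqrt(44037 + (50/((4*64)) - 31)**2) = sqrt(44037 + (50/256 - 31)**2) = sqrt(44037 + (50*(1/256) - 31)**2) = sqrt(44037 + (25/128 - 31)**2) = sqrt(44037 + (-3943/128)**2) = sqrt(44037 + 15547249/16384) = sqrt(737049457/16384) = sqrt(737049457)/128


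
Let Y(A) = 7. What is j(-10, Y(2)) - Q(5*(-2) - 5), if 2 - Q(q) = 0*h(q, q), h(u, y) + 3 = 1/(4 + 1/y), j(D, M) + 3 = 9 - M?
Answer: -3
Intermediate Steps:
j(D, M) = 6 - M (j(D, M) = -3 + (9 - M) = 6 - M)
h(u, y) = -3 + 1/(4 + 1/y)
Q(q) = 2 (Q(q) = 2 - 0*(-3 - 11*q)/(1 + 4*q) = 2 - 1*0 = 2 + 0 = 2)
j(-10, Y(2)) - Q(5*(-2) - 5) = (6 - 1*7) - 1*2 = (6 - 7) - 2 = -1 - 2 = -3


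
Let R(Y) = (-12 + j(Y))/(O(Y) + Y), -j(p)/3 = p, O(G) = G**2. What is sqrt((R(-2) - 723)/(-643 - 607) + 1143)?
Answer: sqrt(714738)/25 ≈ 33.817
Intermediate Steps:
j(p) = -3*p
R(Y) = (-12 - 3*Y)/(Y + Y**2) (R(Y) = (-12 - 3*Y)/(Y**2 + Y) = (-12 - 3*Y)/(Y + Y**2))
sqrt((R(-2) - 723)/(-643 - 607) + 1143) = sqrt((3*(-4 - 1*(-2))/(-2*(1 - 2)) - 723)/(-643 - 607) + 1143) = sqrt((3*(-1/2)*(-4 + 2)/(-1) - 723)/(-1250) + 1143) = sqrt((3*(-1/2)*(-1)*(-2) - 723)*(-1/1250) + 1143) = sqrt((-3 - 723)*(-1/1250) + 1143) = sqrt(-726*(-1/1250) + 1143) = sqrt(363/625 + 1143) = sqrt(714738/625) = sqrt(714738)/25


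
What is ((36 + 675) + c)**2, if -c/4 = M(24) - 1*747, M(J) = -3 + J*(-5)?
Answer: 17564481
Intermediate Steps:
M(J) = -3 - 5*J
c = 3480 (c = -4*((-3 - 5*24) - 1*747) = -4*((-3 - 120) - 747) = -4*(-123 - 747) = -4*(-870) = 3480)
((36 + 675) + c)**2 = ((36 + 675) + 3480)**2 = (711 + 3480)**2 = 4191**2 = 17564481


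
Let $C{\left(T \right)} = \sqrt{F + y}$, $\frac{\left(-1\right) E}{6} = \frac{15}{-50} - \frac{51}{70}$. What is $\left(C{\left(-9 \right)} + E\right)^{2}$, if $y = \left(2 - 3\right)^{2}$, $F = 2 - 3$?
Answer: $\frac{46656}{1225} \approx 38.087$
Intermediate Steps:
$F = -1$
$y = 1$ ($y = \left(-1\right)^{2} = 1$)
$E = \frac{216}{35}$ ($E = - 6 \left(\frac{15}{-50} - \frac{51}{70}\right) = - 6 \left(15 \left(- \frac{1}{50}\right) - \frac{51}{70}\right) = - 6 \left(- \frac{3}{10} - \frac{51}{70}\right) = \left(-6\right) \left(- \frac{36}{35}\right) = \frac{216}{35} \approx 6.1714$)
$C{\left(T \right)} = 0$ ($C{\left(T \right)} = \sqrt{-1 + 1} = \sqrt{0} = 0$)
$\left(C{\left(-9 \right)} + E\right)^{2} = \left(0 + \frac{216}{35}\right)^{2} = \left(\frac{216}{35}\right)^{2} = \frac{46656}{1225}$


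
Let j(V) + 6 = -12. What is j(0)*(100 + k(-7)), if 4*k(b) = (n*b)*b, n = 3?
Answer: -4923/2 ≈ -2461.5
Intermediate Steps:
j(V) = -18 (j(V) = -6 - 12 = -18)
k(b) = 3*b²/4 (k(b) = ((3*b)*b)/4 = (3*b²)/4 = 3*b²/4)
j(0)*(100 + k(-7)) = -18*(100 + (¾)*(-7)²) = -18*(100 + (¾)*49) = -18*(100 + 147/4) = -18*547/4 = -4923/2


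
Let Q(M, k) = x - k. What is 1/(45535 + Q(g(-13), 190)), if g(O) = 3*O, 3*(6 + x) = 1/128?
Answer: 384/17410177 ≈ 2.2056e-5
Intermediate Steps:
x = -2303/384 (x = -6 + (⅓)/128 = -6 + (⅓)*(1/128) = -6 + 1/384 = -2303/384 ≈ -5.9974)
Q(M, k) = -2303/384 - k
1/(45535 + Q(g(-13), 190)) = 1/(45535 + (-2303/384 - 1*190)) = 1/(45535 + (-2303/384 - 190)) = 1/(45535 - 75263/384) = 1/(17410177/384) = 384/17410177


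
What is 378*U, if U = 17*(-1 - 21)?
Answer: -141372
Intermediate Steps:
U = -374 (U = 17*(-22) = -374)
378*U = 378*(-374) = -141372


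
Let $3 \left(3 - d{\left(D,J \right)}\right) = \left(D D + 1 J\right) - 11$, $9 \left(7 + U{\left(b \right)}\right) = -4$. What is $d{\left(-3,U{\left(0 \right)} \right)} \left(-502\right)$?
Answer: $- \frac{83332}{27} \approx -3086.4$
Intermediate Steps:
$U{\left(b \right)} = - \frac{67}{9}$ ($U{\left(b \right)} = -7 + \frac{1}{9} \left(-4\right) = -7 - \frac{4}{9} = - \frac{67}{9}$)
$d{\left(D,J \right)} = \frac{20}{3} - \frac{J}{3} - \frac{D^{2}}{3}$ ($d{\left(D,J \right)} = 3 - \frac{\left(D D + 1 J\right) - 11}{3} = 3 - \frac{\left(D^{2} + J\right) - 11}{3} = 3 - \frac{\left(J + D^{2}\right) - 11}{3} = 3 - \frac{-11 + J + D^{2}}{3} = 3 - \left(- \frac{11}{3} + \frac{J}{3} + \frac{D^{2}}{3}\right) = \frac{20}{3} - \frac{J}{3} - \frac{D^{2}}{3}$)
$d{\left(-3,U{\left(0 \right)} \right)} \left(-502\right) = \left(\frac{20}{3} - - \frac{67}{27} - \frac{\left(-3\right)^{2}}{3}\right) \left(-502\right) = \left(\frac{20}{3} + \frac{67}{27} - 3\right) \left(-502\right) = \frac{166}{27} \left(-502\right) = - \frac{83332}{27}$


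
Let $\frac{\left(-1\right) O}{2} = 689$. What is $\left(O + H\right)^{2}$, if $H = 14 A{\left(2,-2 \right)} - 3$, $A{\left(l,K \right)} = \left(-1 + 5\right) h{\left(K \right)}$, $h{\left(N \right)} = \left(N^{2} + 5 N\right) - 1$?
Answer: $3143529$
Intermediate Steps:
$h{\left(N \right)} = -1 + N^{2} + 5 N$
$O = -1378$ ($O = \left(-2\right) 689 = -1378$)
$A{\left(l,K \right)} = -4 + 4 K^{2} + 20 K$ ($A{\left(l,K \right)} = \left(-1 + 5\right) \left(-1 + K^{2} + 5 K\right) = 4 \left(-1 + K^{2} + 5 K\right) = -4 + 4 K^{2} + 20 K$)
$H = -395$ ($H = 14 \left(-4 + 4 \left(-2\right)^{2} + 20 \left(-2\right)\right) - 3 = 14 \left(-4 + 4 \cdot 4 - 40\right) - 3 = 14 \left(-4 + 16 - 40\right) - 3 = 14 \left(-28\right) - 3 = -392 - 3 = -395$)
$\left(O + H\right)^{2} = \left(-1378 - 395\right)^{2} = \left(-1773\right)^{2} = 3143529$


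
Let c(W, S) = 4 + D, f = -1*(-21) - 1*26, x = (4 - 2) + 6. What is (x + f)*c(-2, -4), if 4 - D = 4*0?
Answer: 24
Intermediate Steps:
D = 4 (D = 4 - 4*0 = 4 - 1*0 = 4 + 0 = 4)
x = 8 (x = 2 + 6 = 8)
f = -5 (f = 21 - 26 = -5)
c(W, S) = 8 (c(W, S) = 4 + 4 = 8)
(x + f)*c(-2, -4) = (8 - 5)*8 = 3*8 = 24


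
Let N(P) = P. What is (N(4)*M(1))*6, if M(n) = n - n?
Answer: 0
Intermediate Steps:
M(n) = 0
(N(4)*M(1))*6 = (4*0)*6 = 0*6 = 0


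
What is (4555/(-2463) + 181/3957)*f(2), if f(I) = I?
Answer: -3906296/1082899 ≈ -3.6073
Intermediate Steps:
(4555/(-2463) + 181/3957)*f(2) = (4555/(-2463) + 181/3957)*2 = (4555*(-1/2463) + 181*(1/3957))*2 = (-4555/2463 + 181/3957)*2 = -1953148/1082899*2 = -3906296/1082899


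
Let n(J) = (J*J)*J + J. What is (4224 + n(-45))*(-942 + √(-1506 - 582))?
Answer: 81903132 - 521676*I*√58 ≈ 8.1903e+7 - 3.973e+6*I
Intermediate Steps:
n(J) = J + J³ (n(J) = J²*J + J = J³ + J = J + J³)
(4224 + n(-45))*(-942 + √(-1506 - 582)) = (4224 + (-45 + (-45)³))*(-942 + √(-1506 - 582)) = (4224 + (-45 - 91125))*(-942 + √(-2088)) = (4224 - 91170)*(-942 + 6*I*√58) = -86946*(-942 + 6*I*√58) = 81903132 - 521676*I*√58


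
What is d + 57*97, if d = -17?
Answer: 5512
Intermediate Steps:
d + 57*97 = -17 + 57*97 = -17 + 5529 = 5512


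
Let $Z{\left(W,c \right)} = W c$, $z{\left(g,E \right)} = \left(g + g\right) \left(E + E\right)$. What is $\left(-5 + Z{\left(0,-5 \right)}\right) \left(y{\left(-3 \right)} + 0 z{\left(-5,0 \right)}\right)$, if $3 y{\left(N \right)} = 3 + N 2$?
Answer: $5$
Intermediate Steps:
$z{\left(g,E \right)} = 4 E g$ ($z{\left(g,E \right)} = 2 g 2 E = 4 E g$)
$y{\left(N \right)} = 1 + \frac{2 N}{3}$ ($y{\left(N \right)} = \frac{3 + N 2}{3} = \frac{3 + 2 N}{3} = 1 + \frac{2 N}{3}$)
$\left(-5 + Z{\left(0,-5 \right)}\right) \left(y{\left(-3 \right)} + 0 z{\left(-5,0 \right)}\right) = \left(-5 + 0 \left(-5\right)\right) \left(\left(1 + \frac{2}{3} \left(-3\right)\right) + 0 \cdot 4 \cdot 0 \left(-5\right)\right) = \left(-5 + 0\right) \left(\left(1 - 2\right) + 0 \cdot 0\right) = - 5 \left(-1 + 0\right) = \left(-5\right) \left(-1\right) = 5$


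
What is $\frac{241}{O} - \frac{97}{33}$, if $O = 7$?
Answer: $\frac{7274}{231} \approx 31.489$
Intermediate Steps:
$\frac{241}{O} - \frac{97}{33} = \frac{241}{7} - \frac{97}{33} = \frac{7274}{231}$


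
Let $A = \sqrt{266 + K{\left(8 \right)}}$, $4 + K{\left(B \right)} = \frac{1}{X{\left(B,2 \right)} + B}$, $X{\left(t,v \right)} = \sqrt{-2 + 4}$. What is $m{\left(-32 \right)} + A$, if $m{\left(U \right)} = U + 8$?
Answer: $-24 + \frac{\sqrt{2097 + 262 \sqrt{2}}}{\sqrt{8 + \sqrt{2}}} \approx -7.8103$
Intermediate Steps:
$m{\left(U \right)} = 8 + U$
$X{\left(t,v \right)} = \sqrt{2}$
$K{\left(B \right)} = -4 + \frac{1}{B + \sqrt{2}}$ ($K{\left(B \right)} = -4 + \frac{1}{\sqrt{2} + B} = -4 + \frac{1}{B + \sqrt{2}}$)
$A = \sqrt{266 + \frac{-31 - 4 \sqrt{2}}{8 + \sqrt{2}}}$ ($A = \sqrt{266 + \frac{1 - 32 - 4 \sqrt{2}}{8 + \sqrt{2}}} = \sqrt{266 + \frac{-31 - 4 \sqrt{2}}{8 + \sqrt{2}}} \approx 16.19$)
$m{\left(-32 \right)} + A = \left(8 - 32\right) + \frac{\sqrt{2097 + 262 \sqrt{2}}}{\sqrt{8 + \sqrt{2}}} = -24 + \frac{\sqrt{2097 + 262 \sqrt{2}}}{\sqrt{8 + \sqrt{2}}}$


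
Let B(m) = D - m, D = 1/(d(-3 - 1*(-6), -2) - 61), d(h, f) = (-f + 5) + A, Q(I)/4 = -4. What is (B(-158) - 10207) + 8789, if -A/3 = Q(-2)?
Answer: -7561/6 ≈ -1260.2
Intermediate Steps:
Q(I) = -16 (Q(I) = 4*(-4) = -16)
A = 48 (A = -3*(-16) = 48)
d(h, f) = 53 - f (d(h, f) = (-f + 5) + 48 = (5 - f) + 48 = 53 - f)
D = -⅙ (D = 1/((53 - 1*(-2)) - 61) = 1/((53 + 2) - 61) = 1/(55 - 61) = 1/(-6) = -⅙ ≈ -0.16667)
B(m) = -⅙ - m
(B(-158) - 10207) + 8789 = ((-⅙ - 1*(-158)) - 10207) + 8789 = ((-⅙ + 158) - 10207) + 8789 = (947/6 - 10207) + 8789 = -60295/6 + 8789 = -7561/6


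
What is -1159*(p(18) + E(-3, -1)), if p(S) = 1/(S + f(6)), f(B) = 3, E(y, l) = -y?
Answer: -74176/21 ≈ -3532.2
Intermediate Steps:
p(S) = 1/(3 + S) (p(S) = 1/(S + 3) = 1/(3 + S))
-1159*(p(18) + E(-3, -1)) = -1159*(1/(3 + 18) - 1*(-3)) = -1159*(1/21 + 3) = -1159*64/21 = -74176/21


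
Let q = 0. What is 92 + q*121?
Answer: 92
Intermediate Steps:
92 + q*121 = 92 + 0*121 = 92 + 0 = 92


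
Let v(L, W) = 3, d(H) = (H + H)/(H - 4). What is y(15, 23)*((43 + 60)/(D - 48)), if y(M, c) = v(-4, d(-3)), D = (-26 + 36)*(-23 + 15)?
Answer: -309/128 ≈ -2.4141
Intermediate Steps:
D = -80 (D = 10*(-8) = -80)
d(H) = 2*H/(-4 + H) (d(H) = (2*H)/(-4 + H) = 2*H/(-4 + H))
y(M, c) = 3
y(15, 23)*((43 + 60)/(D - 48)) = 3*((43 + 60)/(-80 - 48)) = 3*(103/(-128)) = 3*(103*(-1/128)) = 3*(-103/128) = -309/128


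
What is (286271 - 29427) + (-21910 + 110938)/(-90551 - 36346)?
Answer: 10864214680/42299 ≈ 2.5684e+5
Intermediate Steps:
(286271 - 29427) + (-21910 + 110938)/(-90551 - 36346) = 256844 + 89028/(-126897) = 256844 + 89028*(-1/126897) = 256844 - 29676/42299 = 10864214680/42299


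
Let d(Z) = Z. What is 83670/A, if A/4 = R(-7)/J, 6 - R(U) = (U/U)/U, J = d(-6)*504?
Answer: -442781640/43 ≈ -1.0297e+7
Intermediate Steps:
J = -3024 (J = -6*504 = -3024)
R(U) = 6 - 1/U (R(U) = 6 - U/U/U = 6 - 1/U)
A = -43/5292 (A = 4*((6 - 1/(-7))/(-3024)) = 4*((6 - 1*(-⅐))*(-1/3024)) = 4*((6 + ⅐)*(-1/3024)) = 4*((43/7)*(-1/3024)) = 4*(-43/21168) = -43/5292 ≈ -0.0081255)
83670/A = 83670/(-43/5292) = 83670*(-5292/43) = -442781640/43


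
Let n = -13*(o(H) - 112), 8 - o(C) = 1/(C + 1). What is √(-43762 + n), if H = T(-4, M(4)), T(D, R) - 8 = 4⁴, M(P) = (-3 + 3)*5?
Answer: I*√2978238805/265 ≈ 205.94*I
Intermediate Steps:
M(P) = 0 (M(P) = 0*5 = 0)
T(D, R) = 264 (T(D, R) = 8 + 4⁴ = 8 + 256 = 264)
H = 264
o(C) = 8 - 1/(1 + C) (o(C) = 8 - 1/(C + 1) = 8 - 1/(1 + C))
n = 358293/265 (n = -13*((7 + 8*264)/(1 + 264) - 112) = -13*((7 + 2112)/265 - 112) = -13*((1/265)*2119 - 112) = -13*(2119/265 - 112) = -13*(-27561/265) = 358293/265 ≈ 1352.0)
√(-43762 + n) = √(-43762 + 358293/265) = √(-11238637/265) = I*√2978238805/265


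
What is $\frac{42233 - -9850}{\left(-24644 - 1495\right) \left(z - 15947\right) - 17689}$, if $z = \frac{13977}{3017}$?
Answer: $\frac{157134411}{1257183443245} \approx 0.00012499$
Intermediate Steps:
$z = \frac{13977}{3017}$ ($z = 13977 \cdot \frac{1}{3017} = \frac{13977}{3017} \approx 4.6328$)
$\frac{42233 - -9850}{\left(-24644 - 1495\right) \left(z - 15947\right) - 17689} = \frac{42233 - -9850}{\left(-24644 - 1495\right) \left(\frac{13977}{3017} - 15947\right) - 17689} = \frac{42233 + 9850}{\left(-26139\right) \left(- \frac{48098122}{3017}\right) - 17689} = \frac{52083}{\frac{1257236810958}{3017} - 17689} = \frac{52083}{\frac{1257183443245}{3017}} = 52083 \cdot \frac{3017}{1257183443245} = \frac{157134411}{1257183443245}$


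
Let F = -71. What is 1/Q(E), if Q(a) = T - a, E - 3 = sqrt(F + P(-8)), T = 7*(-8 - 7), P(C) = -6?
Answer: I/(sqrt(77) - 108*I) ≈ -0.0091985 + 0.00074738*I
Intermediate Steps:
T = -105 (T = 7*(-15) = -105)
E = 3 + I*sqrt(77) (E = 3 + sqrt(-71 - 6) = 3 + sqrt(-77) = 3 + I*sqrt(77) ≈ 3.0 + 8.775*I)
Q(a) = -105 - a
1/Q(E) = 1/(-105 - (3 + I*sqrt(77))) = 1/(-105 + (-3 - I*sqrt(77))) = 1/(-108 - I*sqrt(77))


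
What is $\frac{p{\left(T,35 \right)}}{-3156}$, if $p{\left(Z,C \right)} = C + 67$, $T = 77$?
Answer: $- \frac{17}{526} \approx -0.032319$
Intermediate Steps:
$p{\left(Z,C \right)} = 67 + C$
$\frac{p{\left(T,35 \right)}}{-3156} = \frac{67 + 35}{-3156} = 102 \left(- \frac{1}{3156}\right) = - \frac{17}{526}$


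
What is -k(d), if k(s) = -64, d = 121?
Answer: 64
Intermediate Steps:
-k(d) = -1*(-64) = 64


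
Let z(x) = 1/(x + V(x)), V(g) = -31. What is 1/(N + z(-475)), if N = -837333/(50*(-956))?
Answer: 12093400/211821349 ≈ 0.057092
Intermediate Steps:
N = 837333/47800 (N = -837333/(-47800) = -837333*(-1/47800) = 837333/47800 ≈ 17.517)
z(x) = 1/(-31 + x) (z(x) = 1/(x - 31) = 1/(-31 + x))
1/(N + z(-475)) = 1/(837333/47800 + 1/(-31 - 475)) = 1/(837333/47800 + 1/(-506)) = 1/(837333/47800 - 1/506) = 1/(211821349/12093400) = 12093400/211821349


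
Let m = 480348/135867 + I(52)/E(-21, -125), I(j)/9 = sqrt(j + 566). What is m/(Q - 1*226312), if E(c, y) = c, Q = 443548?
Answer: 13343/819866767 - sqrt(618)/506884 ≈ -3.2769e-5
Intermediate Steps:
I(j) = 9*sqrt(566 + j) (I(j) = 9*sqrt(j + 566) = 9*sqrt(566 + j))
m = 160116/45289 - 3*sqrt(618)/7 (m = 480348/135867 + (9*sqrt(566 + 52))/(-21) = 480348*(1/135867) + (9*sqrt(618))*(-1/21) = 160116/45289 - 3*sqrt(618)/7 ≈ -7.1187)
m/(Q - 1*226312) = (160116/45289 - 3*sqrt(618)/7)/(443548 - 1*226312) = (160116/45289 - 3*sqrt(618)/7)/(443548 - 226312) = (160116/45289 - 3*sqrt(618)/7)/217236 = (160116/45289 - 3*sqrt(618)/7)*(1/217236) = 13343/819866767 - sqrt(618)/506884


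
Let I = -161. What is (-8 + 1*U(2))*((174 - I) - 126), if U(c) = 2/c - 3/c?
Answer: -3553/2 ≈ -1776.5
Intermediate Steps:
U(c) = -1/c
(-8 + 1*U(2))*((174 - I) - 126) = (-8 + 1*(-1/2))*((174 - 1*(-161)) - 126) = (-8 + 1*(-1*½))*((174 + 161) - 126) = (-8 + 1*(-½))*(335 - 126) = (-8 - ½)*209 = -17/2*209 = -3553/2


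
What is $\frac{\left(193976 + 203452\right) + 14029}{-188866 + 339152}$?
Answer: $\frac{411457}{150286} \approx 2.7378$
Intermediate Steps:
$\frac{\left(193976 + 203452\right) + 14029}{-188866 + 339152} = \frac{397428 + 14029}{150286} = 411457 \cdot \frac{1}{150286} = \frac{411457}{150286}$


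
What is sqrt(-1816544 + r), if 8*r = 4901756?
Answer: I*sqrt(4815298)/2 ≈ 1097.2*I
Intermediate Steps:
r = 1225439/2 (r = (1/8)*4901756 = 1225439/2 ≈ 6.1272e+5)
sqrt(-1816544 + r) = sqrt(-1816544 + 1225439/2) = sqrt(-2407649/2) = I*sqrt(4815298)/2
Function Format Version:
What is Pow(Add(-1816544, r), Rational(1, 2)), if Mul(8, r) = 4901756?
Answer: Mul(Rational(1, 2), I, Pow(4815298, Rational(1, 2))) ≈ Mul(1097.2, I)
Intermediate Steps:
r = Rational(1225439, 2) (r = Mul(Rational(1, 8), 4901756) = Rational(1225439, 2) ≈ 6.1272e+5)
Pow(Add(-1816544, r), Rational(1, 2)) = Pow(Add(-1816544, Rational(1225439, 2)), Rational(1, 2)) = Pow(Rational(-2407649, 2), Rational(1, 2)) = Mul(Rational(1, 2), I, Pow(4815298, Rational(1, 2)))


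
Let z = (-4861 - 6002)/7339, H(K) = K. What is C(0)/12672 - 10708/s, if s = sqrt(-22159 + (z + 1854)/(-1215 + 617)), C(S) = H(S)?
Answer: 10708*I*sqrt(426861524995918402)/97263286441 ≈ 71.929*I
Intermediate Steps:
z = -10863/7339 (z = -10863*1/7339 = -10863/7339 ≈ -1.4802)
C(S) = S
s = I*sqrt(426861524995918402)/4388722 (s = sqrt(-22159 + (-10863/7339 + 1854)/(-1215 + 617)) = sqrt(-22159 + (13595643/7339)/(-598)) = sqrt(-22159 + (13595643/7339)*(-1/598)) = sqrt(-22159 - 13595643/4388722) = sqrt(-97263286441/4388722) = I*sqrt(426861524995918402)/4388722 ≈ 148.87*I)
C(0)/12672 - 10708/s = 0/12672 - 10708*(-I*sqrt(426861524995918402)/97263286441) = 0*(1/12672) - (-10708)*I*sqrt(426861524995918402)/97263286441 = 0 + 10708*I*sqrt(426861524995918402)/97263286441 = 10708*I*sqrt(426861524995918402)/97263286441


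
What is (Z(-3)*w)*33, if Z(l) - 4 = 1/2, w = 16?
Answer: 2376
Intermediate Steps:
Z(l) = 9/2 (Z(l) = 4 + 1/2 = 4 + ½ = 9/2)
(Z(-3)*w)*33 = ((9/2)*16)*33 = 72*33 = 2376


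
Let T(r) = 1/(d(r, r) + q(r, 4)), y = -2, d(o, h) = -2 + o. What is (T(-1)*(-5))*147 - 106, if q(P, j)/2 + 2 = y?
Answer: -431/11 ≈ -39.182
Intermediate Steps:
q(P, j) = -8 (q(P, j) = -4 + 2*(-2) = -4 - 4 = -8)
T(r) = 1/(-10 + r) (T(r) = 1/((-2 + r) - 8) = 1/(-10 + r))
(T(-1)*(-5))*147 - 106 = (-5/(-10 - 1))*147 - 106 = (-5/(-11))*147 - 106 = -1/11*(-5)*147 - 106 = (5/11)*147 - 106 = 735/11 - 106 = -431/11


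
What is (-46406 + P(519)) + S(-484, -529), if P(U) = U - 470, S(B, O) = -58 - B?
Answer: -45931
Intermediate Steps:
P(U) = -470 + U
(-46406 + P(519)) + S(-484, -529) = (-46406 + (-470 + 519)) + (-58 - 1*(-484)) = (-46406 + 49) + (-58 + 484) = -46357 + 426 = -45931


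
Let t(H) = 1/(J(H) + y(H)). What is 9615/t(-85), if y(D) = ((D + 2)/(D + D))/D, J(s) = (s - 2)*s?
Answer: 205487293641/2890 ≈ 7.1103e+7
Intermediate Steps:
J(s) = s*(-2 + s) (J(s) = (-2 + s)*s = s*(-2 + s))
y(D) = (2 + D)/(2*D**2) (y(D) = ((2 + D)/((2*D)))/D = ((2 + D)*(1/(2*D)))/D = ((2 + D)/(2*D))/D = (2 + D)/(2*D**2))
t(H) = 1/(H*(-2 + H) + (2 + H)/(2*H**2))
9615/t(-85) = 9615/((2*(-85)**2/(2 - 85 + 2*(-85)**3*(-2 - 85)))) = 9615/((2*7225/(2 - 85 + 2*(-614125)*(-87)))) = 9615/((2*7225/(2 - 85 + 106857750))) = 9615/((2*7225/106857667)) = 9615/((2*7225*(1/106857667))) = 9615/(14450/106857667) = 9615*(106857667/14450) = 205487293641/2890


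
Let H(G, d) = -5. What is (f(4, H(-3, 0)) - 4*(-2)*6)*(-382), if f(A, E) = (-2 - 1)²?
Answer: -21774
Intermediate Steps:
f(A, E) = 9 (f(A, E) = (-3)² = 9)
(f(4, H(-3, 0)) - 4*(-2)*6)*(-382) = (9 - 4*(-2)*6)*(-382) = (9 + 8*6)*(-382) = (9 + 48)*(-382) = 57*(-382) = -21774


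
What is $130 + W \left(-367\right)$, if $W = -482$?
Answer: $177024$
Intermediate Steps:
$130 + W \left(-367\right) = 130 - -176894 = 130 + 176894 = 177024$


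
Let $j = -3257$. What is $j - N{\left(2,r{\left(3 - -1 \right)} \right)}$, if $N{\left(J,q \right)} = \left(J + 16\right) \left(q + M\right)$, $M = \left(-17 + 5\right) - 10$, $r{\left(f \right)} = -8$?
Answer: $-2717$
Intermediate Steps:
$M = -22$ ($M = -12 - 10 = -22$)
$N{\left(J,q \right)} = \left(-22 + q\right) \left(16 + J\right)$ ($N{\left(J,q \right)} = \left(J + 16\right) \left(q - 22\right) = \left(16 + J\right) \left(-22 + q\right) = \left(-22 + q\right) \left(16 + J\right)$)
$j - N{\left(2,r{\left(3 - -1 \right)} \right)} = -3257 - \left(-352 - 44 + 16 \left(-8\right) + 2 \left(-8\right)\right) = -3257 - \left(-352 - 44 - 128 - 16\right) = -3257 - -540 = -3257 + 540 = -2717$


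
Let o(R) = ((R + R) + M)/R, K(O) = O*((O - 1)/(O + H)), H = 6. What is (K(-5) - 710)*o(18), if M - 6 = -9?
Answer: -3740/3 ≈ -1246.7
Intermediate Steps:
M = -3 (M = 6 - 9 = -3)
K(O) = O*(-1 + O)/(6 + O) (K(O) = O*((O - 1)/(O + 6)) = O*((-1 + O)/(6 + O)) = O*(-1 + O)/(6 + O))
o(R) = (-3 + 2*R)/R (o(R) = ((R + R) - 3)/R = (2*R - 3)/R = (-3 + 2*R)/R)
(K(-5) - 710)*o(18) = (-5*(-1 - 5)/(6 - 5) - 710)*(2 - 3/18) = (-5*(-6)/1 - 710)*(2 - 3*1/18) = (-5*1*(-6) - 710)*(2 - ⅙) = (30 - 710)*(11/6) = -680*11/6 = -3740/3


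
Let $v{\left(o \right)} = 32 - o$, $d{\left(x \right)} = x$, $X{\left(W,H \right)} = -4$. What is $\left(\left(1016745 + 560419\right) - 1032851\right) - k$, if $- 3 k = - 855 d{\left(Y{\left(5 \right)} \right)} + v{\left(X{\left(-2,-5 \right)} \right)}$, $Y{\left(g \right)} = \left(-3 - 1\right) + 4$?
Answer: $544325$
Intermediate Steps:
$Y{\left(g \right)} = 0$ ($Y{\left(g \right)} = -4 + 4 = 0$)
$k = -12$ ($k = - \frac{\left(-855\right) 0 + \left(32 - -4\right)}{3} = - \frac{0 + \left(32 + 4\right)}{3} = - \frac{0 + 36}{3} = \left(- \frac{1}{3}\right) 36 = -12$)
$\left(\left(1016745 + 560419\right) - 1032851\right) - k = \left(\left(1016745 + 560419\right) - 1032851\right) - -12 = \left(1577164 - 1032851\right) + 12 = 544313 + 12 = 544325$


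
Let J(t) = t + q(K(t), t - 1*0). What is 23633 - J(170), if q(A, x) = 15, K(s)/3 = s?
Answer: 23448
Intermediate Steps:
K(s) = 3*s
J(t) = 15 + t (J(t) = t + 15 = 15 + t)
23633 - J(170) = 23633 - (15 + 170) = 23633 - 1*185 = 23633 - 185 = 23448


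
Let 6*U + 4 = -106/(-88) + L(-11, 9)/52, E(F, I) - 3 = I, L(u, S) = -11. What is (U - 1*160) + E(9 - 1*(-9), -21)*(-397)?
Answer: 2996779/429 ≈ 6985.5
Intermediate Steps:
E(F, I) = 3 + I
U = -215/429 (U = -⅔ + (-106/(-88) - 11/52)/6 = -⅔ + (-106*(-1/88) - 11*1/52)/6 = -⅔ + (53/44 - 11/52)/6 = -⅔ + (⅙)*(142/143) = -⅔ + 71/429 = -215/429 ≈ -0.50117)
(U - 1*160) + E(9 - 1*(-9), -21)*(-397) = (-215/429 - 1*160) + (3 - 21)*(-397) = (-215/429 - 160) - 18*(-397) = -68855/429 + 7146 = 2996779/429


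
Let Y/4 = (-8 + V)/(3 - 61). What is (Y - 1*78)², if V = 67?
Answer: 5664400/841 ≈ 6735.3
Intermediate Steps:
Y = -118/29 (Y = 4*((-8 + 67)/(3 - 61)) = 4*(59/(-58)) = 4*(59*(-1/58)) = 4*(-59/58) = -118/29 ≈ -4.0690)
(Y - 1*78)² = (-118/29 - 1*78)² = (-118/29 - 78)² = (-2380/29)² = 5664400/841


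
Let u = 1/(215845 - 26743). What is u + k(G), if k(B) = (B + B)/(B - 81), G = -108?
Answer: 1512823/1323714 ≈ 1.1429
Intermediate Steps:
k(B) = 2*B/(-81 + B) (k(B) = (2*B)/(-81 + B) = 2*B/(-81 + B))
u = 1/189102 ≈ 5.2882e-6
u + k(G) = 1/189102 + 2*(-108)/(-81 - 108) = 1/189102 + 2*(-108)/(-189) = 1/189102 + 2*(-108)*(-1/189) = 1/189102 + 8/7 = 1512823/1323714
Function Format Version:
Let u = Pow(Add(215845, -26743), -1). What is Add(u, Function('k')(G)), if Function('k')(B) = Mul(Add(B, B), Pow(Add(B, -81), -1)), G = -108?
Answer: Rational(1512823, 1323714) ≈ 1.1429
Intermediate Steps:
Function('k')(B) = Mul(2, B, Pow(Add(-81, B), -1)) (Function('k')(B) = Mul(Mul(2, B), Pow(Add(-81, B), -1)) = Mul(2, B, Pow(Add(-81, B), -1)))
u = Rational(1, 189102) (u = Pow(189102, -1) = Rational(1, 189102) ≈ 5.2882e-6)
Add(u, Function('k')(G)) = Add(Rational(1, 189102), Mul(2, -108, Pow(Add(-81, -108), -1))) = Add(Rational(1, 189102), Mul(2, -108, Pow(-189, -1))) = Add(Rational(1, 189102), Mul(2, -108, Rational(-1, 189))) = Add(Rational(1, 189102), Rational(8, 7)) = Rational(1512823, 1323714)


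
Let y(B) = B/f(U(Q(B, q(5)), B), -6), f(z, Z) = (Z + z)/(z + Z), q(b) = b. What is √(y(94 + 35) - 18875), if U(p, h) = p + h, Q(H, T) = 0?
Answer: I*√18746 ≈ 136.92*I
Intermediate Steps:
U(p, h) = h + p
f(z, Z) = 1 (f(z, Z) = (Z + z)/(Z + z) = 1)
y(B) = B (y(B) = B/1 = B*1 = B)
√(y(94 + 35) - 18875) = √((94 + 35) - 18875) = √(129 - 18875) = √(-18746) = I*√18746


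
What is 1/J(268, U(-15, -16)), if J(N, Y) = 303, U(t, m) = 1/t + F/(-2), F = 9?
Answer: 1/303 ≈ 0.0033003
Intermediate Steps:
U(t, m) = -9/2 + 1/t (U(t, m) = 1/t + 9/(-2) = 1/t + 9*(-1/2) = 1/t - 9/2 = -9/2 + 1/t)
1/J(268, U(-15, -16)) = 1/303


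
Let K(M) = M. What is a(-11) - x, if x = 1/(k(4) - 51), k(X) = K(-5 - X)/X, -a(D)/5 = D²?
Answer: -128861/213 ≈ -604.98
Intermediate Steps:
a(D) = -5*D²
k(X) = (-5 - X)/X
x = -4/213 (x = 1/((-5 - 1*4)/4 - 51) = 1/((-5 - 4)/4 - 51) = 1/((¼)*(-9) - 51) = 1/(-9/4 - 51) = 1/(-213/4) = -4/213 ≈ -0.018779)
a(-11) - x = -5*(-11)² - 1*(-4/213) = -5*121 + 4/213 = -605 + 4/213 = -128861/213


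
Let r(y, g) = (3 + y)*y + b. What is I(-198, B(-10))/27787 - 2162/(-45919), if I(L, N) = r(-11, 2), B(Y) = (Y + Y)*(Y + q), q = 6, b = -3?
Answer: 1361247/27147899 ≈ 0.050142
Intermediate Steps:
r(y, g) = -3 + y*(3 + y) (r(y, g) = (3 + y)*y - 3 = y*(3 + y) - 3 = -3 + y*(3 + y))
B(Y) = 2*Y*(6 + Y) (B(Y) = (Y + Y)*(Y + 6) = (2*Y)*(6 + Y) = 2*Y*(6 + Y))
I(L, N) = 85 (I(L, N) = -3 + (-11)² + 3*(-11) = -3 + 121 - 33 = 85)
I(-198, B(-10))/27787 - 2162/(-45919) = 85/27787 - 2162/(-45919) = 85*(1/27787) - 2162*(-1/45919) = 85/27787 + 46/977 = 1361247/27147899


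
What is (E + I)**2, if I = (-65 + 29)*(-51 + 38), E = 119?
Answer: 344569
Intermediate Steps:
I = 468 (I = -36*(-13) = 468)
(E + I)**2 = (119 + 468)**2 = 587**2 = 344569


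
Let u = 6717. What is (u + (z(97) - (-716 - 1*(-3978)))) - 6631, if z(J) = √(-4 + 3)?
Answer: -3176 + I ≈ -3176.0 + 1.0*I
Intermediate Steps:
z(J) = I (z(J) = √(-1) = I)
(u + (z(97) - (-716 - 1*(-3978)))) - 6631 = (6717 + (I - (-716 - 1*(-3978)))) - 6631 = (6717 + (I - (-716 + 3978))) - 6631 = (6717 + (I - 1*3262)) - 6631 = (6717 + (I - 3262)) - 6631 = (6717 + (-3262 + I)) - 6631 = (3455 + I) - 6631 = -3176 + I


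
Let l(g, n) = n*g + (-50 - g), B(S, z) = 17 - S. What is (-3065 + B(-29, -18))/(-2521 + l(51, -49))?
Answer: 3019/5121 ≈ 0.58953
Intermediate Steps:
l(g, n) = -50 - g + g*n (l(g, n) = g*n + (-50 - g) = -50 - g + g*n)
(-3065 + B(-29, -18))/(-2521 + l(51, -49)) = (-3065 + (17 - 1*(-29)))/(-2521 + (-50 - 1*51 + 51*(-49))) = (-3065 + (17 + 29))/(-2521 + (-50 - 51 - 2499)) = (-3065 + 46)/(-2521 - 2600) = -3019/(-5121) = -3019*(-1/5121) = 3019/5121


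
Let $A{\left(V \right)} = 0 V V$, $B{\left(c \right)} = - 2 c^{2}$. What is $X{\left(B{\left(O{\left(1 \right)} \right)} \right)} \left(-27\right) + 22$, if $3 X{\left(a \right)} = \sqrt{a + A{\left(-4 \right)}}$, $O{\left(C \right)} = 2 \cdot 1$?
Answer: $22 - 18 i \sqrt{2} \approx 22.0 - 25.456 i$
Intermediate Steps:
$O{\left(C \right)} = 2$
$A{\left(V \right)} = 0$ ($A{\left(V \right)} = 0 V = 0$)
$X{\left(a \right)} = \frac{\sqrt{a}}{3}$ ($X{\left(a \right)} = \frac{\sqrt{a + 0}}{3} = \frac{\sqrt{a}}{3}$)
$X{\left(B{\left(O{\left(1 \right)} \right)} \right)} \left(-27\right) + 22 = \frac{\sqrt{- 2 \cdot 2^{2}}}{3} \left(-27\right) + 22 = \frac{\sqrt{\left(-2\right) 4}}{3} \left(-27\right) + 22 = \frac{\sqrt{-8}}{3} \left(-27\right) + 22 = \frac{2 i \sqrt{2}}{3} \left(-27\right) + 22 = - 18 i \sqrt{2} + 22 = 22 - 18 i \sqrt{2}$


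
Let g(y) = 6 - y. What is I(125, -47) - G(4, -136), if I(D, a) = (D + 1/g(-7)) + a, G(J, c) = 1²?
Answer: 1002/13 ≈ 77.077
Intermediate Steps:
G(J, c) = 1
I(D, a) = 1/13 + D + a (I(D, a) = (D + 1/(6 - 1*(-7))) + a = (D + 1/(6 + 7)) + a = (D + 1/13) + a = (1/13 + D) + a = 1/13 + D + a)
I(125, -47) - G(4, -136) = (1/13 + 125 - 47) - 1*1 = 1015/13 - 1 = 1002/13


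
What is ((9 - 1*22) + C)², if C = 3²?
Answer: 16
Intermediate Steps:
C = 9
((9 - 1*22) + C)² = ((9 - 1*22) + 9)² = ((9 - 22) + 9)² = (-13 + 9)² = (-4)² = 16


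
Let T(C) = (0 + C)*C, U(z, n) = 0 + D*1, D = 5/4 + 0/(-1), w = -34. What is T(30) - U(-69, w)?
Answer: 3595/4 ≈ 898.75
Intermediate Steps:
D = 5/4 (D = 5*(¼) + 0*(-1) = 5/4 + 0 = 5/4 ≈ 1.2500)
U(z, n) = 5/4 (U(z, n) = 0 + (5/4)*1 = 0 + 5/4 = 5/4)
T(C) = C² (T(C) = C*C = C²)
T(30) - U(-69, w) = 30² - 1*5/4 = 900 - 5/4 = 3595/4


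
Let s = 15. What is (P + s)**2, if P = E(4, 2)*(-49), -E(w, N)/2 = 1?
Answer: 12769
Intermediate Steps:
E(w, N) = -2 (E(w, N) = -2*1 = -2)
P = 98 (P = -2*(-49) = 98)
(P + s)**2 = (98 + 15)**2 = 113**2 = 12769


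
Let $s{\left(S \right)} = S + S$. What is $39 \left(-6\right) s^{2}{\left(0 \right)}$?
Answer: $0$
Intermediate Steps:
$s{\left(S \right)} = 2 S$
$39 \left(-6\right) s^{2}{\left(0 \right)} = 39 \left(-6\right) \left(2 \cdot 0\right)^{2} = - 234 \cdot 0^{2} = \left(-234\right) 0 = 0$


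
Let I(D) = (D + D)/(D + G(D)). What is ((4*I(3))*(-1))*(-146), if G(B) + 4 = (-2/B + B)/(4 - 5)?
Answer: -5256/5 ≈ -1051.2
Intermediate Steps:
G(B) = -4 - B + 2/B (G(B) = -4 + (-2/B + B)/(4 - 5) = -4 + (B - 2/B)/(-1) = -4 + (B - 2/B)*(-1) = -4 + (-B + 2/B) = -4 - B + 2/B)
I(D) = 2*D/(-4 + 2/D) (I(D) = (D + D)/(D + (-4 - D + 2/D)) = (2*D)/(-4 + 2/D) = 2*D/(-4 + 2/D))
((4*I(3))*(-1))*(-146) = ((4*(3²/(1 - 2*3)))*(-1))*(-146) = ((4*(9/(1 - 6)))*(-1))*(-146) = ((4*(9/(-5)))*(-1))*(-146) = ((4*(9*(-⅕)))*(-1))*(-146) = ((4*(-9/5))*(-1))*(-146) = -36/5*(-1)*(-146) = (36/5)*(-146) = -5256/5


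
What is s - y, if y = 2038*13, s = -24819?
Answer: -51313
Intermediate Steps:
y = 26494
s - y = -24819 - 1*26494 = -24819 - 26494 = -51313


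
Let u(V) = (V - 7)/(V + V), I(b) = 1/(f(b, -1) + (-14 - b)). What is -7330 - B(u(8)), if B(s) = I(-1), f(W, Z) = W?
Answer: -102619/14 ≈ -7329.9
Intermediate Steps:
I(b) = -1/14 (I(b) = 1/(b + (-14 - b)) = 1/(-14) = -1/14)
u(V) = (-7 + V)/(2*V) (u(V) = (-7 + V)/((2*V)) = (-7 + V)*(1/(2*V)) = (-7 + V)/(2*V))
B(s) = -1/14
-7330 - B(u(8)) = -7330 - 1*(-1/14) = -7330 + 1/14 = -102619/14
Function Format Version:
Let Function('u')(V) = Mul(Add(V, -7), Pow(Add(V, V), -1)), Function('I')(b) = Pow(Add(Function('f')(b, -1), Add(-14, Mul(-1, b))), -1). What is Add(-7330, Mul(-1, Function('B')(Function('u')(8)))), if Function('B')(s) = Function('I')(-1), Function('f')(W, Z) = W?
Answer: Rational(-102619, 14) ≈ -7329.9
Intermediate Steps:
Function('I')(b) = Rational(-1, 14) (Function('I')(b) = Pow(Add(b, Add(-14, Mul(-1, b))), -1) = Pow(-14, -1) = Rational(-1, 14))
Function('u')(V) = Mul(Rational(1, 2), Pow(V, -1), Add(-7, V)) (Function('u')(V) = Mul(Add(-7, V), Pow(Mul(2, V), -1)) = Mul(Add(-7, V), Mul(Rational(1, 2), Pow(V, -1))) = Mul(Rational(1, 2), Pow(V, -1), Add(-7, V)))
Function('B')(s) = Rational(-1, 14)
Add(-7330, Mul(-1, Function('B')(Function('u')(8)))) = Add(-7330, Mul(-1, Rational(-1, 14))) = Add(-7330, Rational(1, 14)) = Rational(-102619, 14)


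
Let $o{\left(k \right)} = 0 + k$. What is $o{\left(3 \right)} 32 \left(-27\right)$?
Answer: $-2592$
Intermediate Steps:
$o{\left(k \right)} = k$
$o{\left(3 \right)} 32 \left(-27\right) = 3 \cdot 32 \left(-27\right) = 96 \left(-27\right) = -2592$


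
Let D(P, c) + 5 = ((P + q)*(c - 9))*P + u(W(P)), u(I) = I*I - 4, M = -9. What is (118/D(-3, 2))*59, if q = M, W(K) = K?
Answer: -3481/126 ≈ -27.627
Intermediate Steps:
q = -9
u(I) = -4 + I² (u(I) = I² - 4 = -4 + I²)
D(P, c) = -9 + P² + P*(-9 + P)*(-9 + c) (D(P, c) = -5 + (((P - 9)*(c - 9))*P + (-4 + P²)) = -5 + (((-9 + P)*(-9 + c))*P + (-4 + P²)) = -5 + (P*(-9 + P)*(-9 + c) + (-4 + P²)) = -5 + (-4 + P² + P*(-9 + P)*(-9 + c)) = -9 + P² + P*(-9 + P)*(-9 + c))
(118/D(-3, 2))*59 = (118/(-9 - 8*(-3)² + 81*(-3) + 2*(-3)² - 9*(-3)*2))*59 = (118/(-9 - 8*9 - 243 + 2*9 + 54))*59 = (118/(-9 - 72 - 243 + 18 + 54))*59 = (118/(-252))*59 = (118*(-1/252))*59 = -59/126*59 = -3481/126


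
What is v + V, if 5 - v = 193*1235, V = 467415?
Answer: 229065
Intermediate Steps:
v = -238350 (v = 5 - 193*1235 = 5 - 1*238355 = 5 - 238355 = -238350)
v + V = -238350 + 467415 = 229065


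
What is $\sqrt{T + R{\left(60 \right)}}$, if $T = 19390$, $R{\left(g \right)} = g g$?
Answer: $11 \sqrt{190} \approx 151.62$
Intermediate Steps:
$R{\left(g \right)} = g^{2}$
$\sqrt{T + R{\left(60 \right)}} = \sqrt{19390 + 60^{2}} = \sqrt{19390 + 3600} = \sqrt{22990} = 11 \sqrt{190}$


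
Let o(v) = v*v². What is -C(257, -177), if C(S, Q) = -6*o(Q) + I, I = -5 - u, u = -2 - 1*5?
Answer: -33271400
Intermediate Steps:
u = -7 (u = -2 - 5 = -7)
o(v) = v³
I = 2 (I = -5 - 1*(-7) = -5 + 7 = 2)
C(S, Q) = 2 - 6*Q³ (C(S, Q) = -6*Q³ + 2 = 2 - 6*Q³)
-C(257, -177) = -(2 - 6*(-177)³) = -(2 - 6*(-5545233)) = -(2 + 33271398) = -1*33271400 = -33271400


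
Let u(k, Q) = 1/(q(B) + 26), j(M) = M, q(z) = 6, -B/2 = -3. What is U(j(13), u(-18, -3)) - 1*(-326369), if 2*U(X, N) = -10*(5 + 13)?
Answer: 326279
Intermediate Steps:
B = 6 (B = -2*(-3) = 6)
u(k, Q) = 1/32 (u(k, Q) = 1/(6 + 26) = 1/32)
U(X, N) = -90 (U(X, N) = (-10*(5 + 13))/2 = (-10*18)/2 = (½)*(-180) = -90)
U(j(13), u(-18, -3)) - 1*(-326369) = -90 - 1*(-326369) = -90 + 326369 = 326279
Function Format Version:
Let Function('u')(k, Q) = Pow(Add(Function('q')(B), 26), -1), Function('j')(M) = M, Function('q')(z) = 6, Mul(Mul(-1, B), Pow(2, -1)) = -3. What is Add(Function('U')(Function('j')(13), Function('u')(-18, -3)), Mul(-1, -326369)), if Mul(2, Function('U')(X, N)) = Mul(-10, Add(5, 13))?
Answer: 326279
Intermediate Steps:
B = 6 (B = Mul(-2, -3) = 6)
Function('u')(k, Q) = Rational(1, 32) (Function('u')(k, Q) = Pow(Add(6, 26), -1) = Pow(32, -1) = Rational(1, 32))
Function('U')(X, N) = -90 (Function('U')(X, N) = Mul(Rational(1, 2), Mul(-10, Add(5, 13))) = Mul(Rational(1, 2), Mul(-10, 18)) = Mul(Rational(1, 2), -180) = -90)
Add(Function('U')(Function('j')(13), Function('u')(-18, -3)), Mul(-1, -326369)) = Add(-90, Mul(-1, -326369)) = Add(-90, 326369) = 326279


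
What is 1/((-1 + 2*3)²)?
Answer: 1/25 ≈ 0.040000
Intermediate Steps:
1/((-1 + 2*3)²) = 1/((-1 + 6)²) = 1/(5²) = 1/25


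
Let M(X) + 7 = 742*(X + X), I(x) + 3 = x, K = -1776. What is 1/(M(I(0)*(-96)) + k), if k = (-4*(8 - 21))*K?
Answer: 1/335033 ≈ 2.9848e-6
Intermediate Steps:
I(x) = -3 + x
k = -92352 (k = -4*(8 - 21)*(-1776) = -4*(-13)*(-1776) = 52*(-1776) = -92352)
M(X) = -7 + 1484*X (M(X) = -7 + 742*(X + X) = -7 + 742*(2*X) = -7 + 1484*X)
1/(M(I(0)*(-96)) + k) = 1/((-7 + 1484*((-3 + 0)*(-96))) - 92352) = 1/((-7 + 1484*(-3*(-96))) - 92352) = 1/((-7 + 1484*288) - 92352) = 1/((-7 + 427392) - 92352) = 1/(427385 - 92352) = 1/335033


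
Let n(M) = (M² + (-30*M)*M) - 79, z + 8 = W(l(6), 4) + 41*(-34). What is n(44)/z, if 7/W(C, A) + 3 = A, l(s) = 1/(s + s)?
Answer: 6247/155 ≈ 40.303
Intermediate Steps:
l(s) = 1/(2*s)
W(C, A) = 7/(-3 + A)
z = -1395 (z = -8 + (7/(-3 + 4) + 41*(-34)) = -8 + (7/1 - 1394) = -8 + (7*1 - 1394) = -8 + (7 - 1394) = -8 - 1387 = -1395)
n(M) = -79 - 29*M² (n(M) = (M² - 30*M²) - 79 = -29*M² - 79 = -79 - 29*M²)
n(44)/z = (-79 - 29*44²)/(-1395) = (-79 - 29*1936)*(-1/1395) = (-79 - 56144)*(-1/1395) = -56223*(-1/1395) = 6247/155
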